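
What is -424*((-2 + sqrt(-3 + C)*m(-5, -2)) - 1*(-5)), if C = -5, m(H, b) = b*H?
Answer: -1272 - 8480*I*sqrt(2) ≈ -1272.0 - 11993.0*I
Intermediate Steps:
m(H, b) = H*b
-424*((-2 + sqrt(-3 + C)*m(-5, -2)) - 1*(-5)) = -424*((-2 + sqrt(-3 - 5)*(-5*(-2))) - 1*(-5)) = -424*((-2 + sqrt(-8)*10) + 5) = -424*((-2 + (2*I*sqrt(2))*10) + 5) = -424*((-2 + 20*I*sqrt(2)) + 5) = -424*(3 + 20*I*sqrt(2)) = -1272 - 8480*I*sqrt(2)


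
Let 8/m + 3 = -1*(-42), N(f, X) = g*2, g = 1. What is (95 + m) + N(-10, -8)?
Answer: 3791/39 ≈ 97.205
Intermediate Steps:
N(f, X) = 2 (N(f, X) = 1*2 = 2)
m = 8/39 (m = 8/(-3 - 1*(-42)) = 8/(-3 + 42) = 8/39 ≈ 0.20513)
(95 + m) + N(-10, -8) = (95 + 8/39) + 2 = 3713/39 + 2 = 3791/39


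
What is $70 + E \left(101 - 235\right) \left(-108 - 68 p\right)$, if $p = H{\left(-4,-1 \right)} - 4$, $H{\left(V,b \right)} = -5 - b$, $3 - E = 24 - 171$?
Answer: $-8763530$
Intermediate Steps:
$E = 150$ ($E = 3 - \left(24 - 171\right) = 3 - -147 = 3 + 147 = 150$)
$p = -8$ ($p = \left(-5 - -1\right) - 4 = \left(-5 + 1\right) - 4 = -4 - 4 = -8$)
$70 + E \left(101 - 235\right) \left(-108 - 68 p\right) = 70 + 150 \left(101 - 235\right) \left(-108 - -544\right) = 70 + 150 \left(- 134 \left(-108 + 544\right)\right) = 70 + 150 \left(\left(-134\right) 436\right) = 70 + 150 \left(-58424\right) = 70 - 8763600 = -8763530$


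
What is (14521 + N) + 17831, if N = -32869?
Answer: -517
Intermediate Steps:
(14521 + N) + 17831 = (14521 - 32869) + 17831 = -18348 + 17831 = -517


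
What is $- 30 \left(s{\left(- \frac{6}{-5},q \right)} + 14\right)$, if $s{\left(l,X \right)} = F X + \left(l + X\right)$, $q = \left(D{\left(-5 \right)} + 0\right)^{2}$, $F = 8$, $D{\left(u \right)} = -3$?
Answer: $-2886$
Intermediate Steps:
$q = 9$ ($q = \left(-3 + 0\right)^{2} = \left(-3\right)^{2} = 9$)
$s{\left(l,X \right)} = l + 9 X$ ($s{\left(l,X \right)} = 8 X + \left(l + X\right) = 8 X + \left(X + l\right) = l + 9 X$)
$- 30 \left(s{\left(- \frac{6}{-5},q \right)} + 14\right) = - 30 \left(\left(- \frac{6}{-5} + 9 \cdot 9\right) + 14\right) = - 30 \left(\left(\left(-6\right) \left(- \frac{1}{5}\right) + 81\right) + 14\right) = - 30 \left(\left(\frac{6}{5} + 81\right) + 14\right) = - 30 \left(\frac{411}{5} + 14\right) = \left(-30\right) \frac{481}{5} = -2886$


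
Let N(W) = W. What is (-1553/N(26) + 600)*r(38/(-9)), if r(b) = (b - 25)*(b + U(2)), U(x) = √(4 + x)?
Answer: 70192859/1053 - 3694361*√6/234 ≈ 27988.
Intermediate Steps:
r(b) = (-25 + b)*(b + √6) (r(b) = (b - 25)*(b + √(4 + 2)) = (-25 + b)*(b + √6))
(-1553/N(26) + 600)*r(38/(-9)) = (-1553/26 + 600)*((38/(-9))² - 950/(-9) - 25*√6 + (38/(-9))*√6) = (-1553*1/26 + 600)*((38*(-⅑))² - 950*(-1)/9 - 25*√6 + (38*(-⅑))*√6) = (-1553/26 + 600)*((-38/9)² - 25*(-38/9) - 25*√6 - 38*√6/9) = 14047*(1444/81 + 950/9 - 25*√6 - 38*√6/9)/26 = 14047*(9994/81 - 263*√6/9)/26 = 70192859/1053 - 3694361*√6/234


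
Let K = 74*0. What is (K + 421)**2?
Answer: 177241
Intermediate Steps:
K = 0
(K + 421)**2 = (0 + 421)**2 = 421**2 = 177241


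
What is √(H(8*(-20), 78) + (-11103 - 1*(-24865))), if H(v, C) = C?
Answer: 4*√865 ≈ 117.64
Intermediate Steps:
√(H(8*(-20), 78) + (-11103 - 1*(-24865))) = √(78 + (-11103 - 1*(-24865))) = √(78 + (-11103 + 24865)) = √(78 + 13762) = √13840 = 4*√865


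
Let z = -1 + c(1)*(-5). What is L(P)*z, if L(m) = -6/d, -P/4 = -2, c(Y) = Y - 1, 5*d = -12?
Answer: -5/2 ≈ -2.5000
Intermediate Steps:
d = -12/5 (d = (⅕)*(-12) = -12/5 ≈ -2.4000)
c(Y) = -1 + Y
P = 8 (P = -4*(-2) = 8)
L(m) = 5/2 (L(m) = -6/(-12/5) = -6*(-5/12) = 5/2)
z = -1 (z = -1 + (-1 + 1)*(-5) = -1 + 0*(-5) = -1 + 0 = -1)
L(P)*z = (5/2)*(-1) = -5/2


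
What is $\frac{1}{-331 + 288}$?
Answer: $- \frac{1}{43} \approx -0.023256$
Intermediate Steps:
$\frac{1}{-331 + 288} = \frac{1}{-43} = - \frac{1}{43}$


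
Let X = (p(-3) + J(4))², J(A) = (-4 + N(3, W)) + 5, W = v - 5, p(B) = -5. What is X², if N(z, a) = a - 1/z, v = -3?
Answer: 1874161/81 ≈ 23138.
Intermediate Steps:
W = -8 (W = -3 - 5 = -8)
J(A) = -22/3 (J(A) = (-4 + (-8 - 1/3)) + 5 = (-4 + (-8 - 1*⅓)) + 5 = (-4 + (-8 - ⅓)) + 5 = (-4 - 25/3) + 5 = -37/3 + 5 = -22/3)
X = 1369/9 (X = (-5 - 22/3)² = (-37/3)² = 1369/9 ≈ 152.11)
X² = (1369/9)² = 1874161/81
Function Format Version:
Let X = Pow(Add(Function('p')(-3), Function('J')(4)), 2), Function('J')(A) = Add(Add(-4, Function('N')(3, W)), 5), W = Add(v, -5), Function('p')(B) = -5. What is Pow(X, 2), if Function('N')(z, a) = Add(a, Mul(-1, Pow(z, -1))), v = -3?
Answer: Rational(1874161, 81) ≈ 23138.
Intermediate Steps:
W = -8 (W = Add(-3, -5) = -8)
Function('J')(A) = Rational(-22, 3) (Function('J')(A) = Add(Add(-4, Add(-8, Mul(-1, Pow(3, -1)))), 5) = Add(Add(-4, Add(-8, Mul(-1, Rational(1, 3)))), 5) = Add(Add(-4, Add(-8, Rational(-1, 3))), 5) = Add(Add(-4, Rational(-25, 3)), 5) = Add(Rational(-37, 3), 5) = Rational(-22, 3))
X = Rational(1369, 9) (X = Pow(Add(-5, Rational(-22, 3)), 2) = Pow(Rational(-37, 3), 2) = Rational(1369, 9) ≈ 152.11)
Pow(X, 2) = Pow(Rational(1369, 9), 2) = Rational(1874161, 81)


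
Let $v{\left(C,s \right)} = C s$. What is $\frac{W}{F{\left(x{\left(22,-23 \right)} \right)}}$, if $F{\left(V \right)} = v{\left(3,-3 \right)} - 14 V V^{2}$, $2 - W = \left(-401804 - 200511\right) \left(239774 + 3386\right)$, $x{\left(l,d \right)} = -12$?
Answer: $\frac{146458915402}{24183} \approx 6.0563 \cdot 10^{6}$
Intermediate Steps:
$W = 146458915402$ ($W = 2 - \left(-401804 - 200511\right) \left(239774 + 3386\right) = 2 - \left(-602315\right) 243160 = 2 - -146458915400 = 2 + 146458915400 = 146458915402$)
$F{\left(V \right)} = -9 - 14 V^{3}$ ($F{\left(V \right)} = 3 \left(-3\right) - 14 V V^{2} = -9 - 14 V^{3}$)
$\frac{W}{F{\left(x{\left(22,-23 \right)} \right)}} = \frac{146458915402}{-9 - 14 \left(-12\right)^{3}} = \frac{146458915402}{-9 - -24192} = \frac{146458915402}{-9 + 24192} = \frac{146458915402}{24183}$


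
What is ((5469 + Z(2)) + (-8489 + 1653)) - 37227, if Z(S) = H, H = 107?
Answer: -38487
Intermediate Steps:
Z(S) = 107
((5469 + Z(2)) + (-8489 + 1653)) - 37227 = ((5469 + 107) + (-8489 + 1653)) - 37227 = (5576 - 6836) - 37227 = -1260 - 37227 = -38487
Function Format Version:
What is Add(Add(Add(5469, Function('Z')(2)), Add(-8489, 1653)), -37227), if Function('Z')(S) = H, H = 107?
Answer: -38487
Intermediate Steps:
Function('Z')(S) = 107
Add(Add(Add(5469, Function('Z')(2)), Add(-8489, 1653)), -37227) = Add(Add(Add(5469, 107), Add(-8489, 1653)), -37227) = Add(Add(5576, -6836), -37227) = Add(-1260, -37227) = -38487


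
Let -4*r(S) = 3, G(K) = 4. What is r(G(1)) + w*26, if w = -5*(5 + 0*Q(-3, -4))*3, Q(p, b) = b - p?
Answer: -7803/4 ≈ -1950.8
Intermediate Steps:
w = -75 (w = -5*(5 + 0*(-4 - 1*(-3)))*3 = -5*(5 + 0*(-4 + 3))*3 = -5*(5 + 0*(-1))*3 = -5*(5 + 0)*3 = -5*5*3 = -25*3 = -75)
r(S) = -¾ (r(S) = -¼*3 = -¾)
r(G(1)) + w*26 = -¾ - 75*26 = -¾ - 1950 = -7803/4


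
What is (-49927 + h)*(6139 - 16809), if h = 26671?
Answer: 248141520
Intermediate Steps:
(-49927 + h)*(6139 - 16809) = (-49927 + 26671)*(6139 - 16809) = -23256*(-10670) = 248141520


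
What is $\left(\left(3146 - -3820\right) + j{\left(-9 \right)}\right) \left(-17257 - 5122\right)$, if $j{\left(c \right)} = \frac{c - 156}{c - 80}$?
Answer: $- \frac{13878090681}{89} \approx -1.5593 \cdot 10^{8}$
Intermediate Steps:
$j{\left(c \right)} = \frac{-156 + c}{-80 + c}$
$\left(\left(3146 - -3820\right) + j{\left(-9 \right)}\right) \left(-17257 - 5122\right) = \left(\left(3146 - -3820\right) + \frac{-156 - 9}{-80 - 9}\right) \left(-17257 - 5122\right) = \left(\left(3146 + 3820\right) + \frac{1}{-89} \left(-165\right)\right) \left(-22379\right) = \left(6966 - - \frac{165}{89}\right) \left(-22379\right) = \left(6966 + \frac{165}{89}\right) \left(-22379\right) = \frac{620139}{89} \left(-22379\right) = - \frac{13878090681}{89}$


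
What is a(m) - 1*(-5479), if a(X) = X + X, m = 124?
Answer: 5727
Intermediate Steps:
a(X) = 2*X
a(m) - 1*(-5479) = 2*124 - 1*(-5479) = 248 + 5479 = 5727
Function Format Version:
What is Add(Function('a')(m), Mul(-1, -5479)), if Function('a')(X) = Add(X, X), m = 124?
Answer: 5727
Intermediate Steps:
Function('a')(X) = Mul(2, X)
Add(Function('a')(m), Mul(-1, -5479)) = Add(Mul(2, 124), Mul(-1, -5479)) = Add(248, 5479) = 5727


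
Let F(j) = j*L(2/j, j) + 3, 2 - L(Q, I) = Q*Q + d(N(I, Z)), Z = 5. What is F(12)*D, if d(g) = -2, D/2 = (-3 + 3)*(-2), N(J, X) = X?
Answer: 0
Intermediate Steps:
D = 0 (D = 2*((-3 + 3)*(-2)) = 2*(0*(-2)) = 2*0 = 0)
L(Q, I) = 4 - Q**2 (L(Q, I) = 2 - (Q*Q - 2) = 2 - (Q**2 - 2) = 2 - (-2 + Q**2) = 2 + (2 - Q**2) = 4 - Q**2)
F(j) = 3 + j*(4 - 4/j**2) (F(j) = j*(4 - (2/j)**2) + 3 = j*(4 - 4/j**2) + 3 = 3 + j*(4 - 4/j**2))
F(12)*D = (3 - 4/12 + 4*12)*0 = (3 - 4*1/12 + 48)*0 = (3 - 1/3 + 48)*0 = (152/3)*0 = 0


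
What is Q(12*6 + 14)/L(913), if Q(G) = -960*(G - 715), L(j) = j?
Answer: 603840/913 ≈ 661.38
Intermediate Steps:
Q(G) = 686400 - 960*G (Q(G) = -960*(-715 + G) = 686400 - 960*G)
Q(12*6 + 14)/L(913) = (686400 - 960*(12*6 + 14))/913 = (686400 - 960*(72 + 14))*(1/913) = (686400 - 960*86)*(1/913) = (686400 - 82560)*(1/913) = 603840*(1/913) = 603840/913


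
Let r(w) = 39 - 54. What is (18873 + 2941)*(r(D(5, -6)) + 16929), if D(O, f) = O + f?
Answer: 368961996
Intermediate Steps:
r(w) = -15
(18873 + 2941)*(r(D(5, -6)) + 16929) = (18873 + 2941)*(-15 + 16929) = 21814*16914 = 368961996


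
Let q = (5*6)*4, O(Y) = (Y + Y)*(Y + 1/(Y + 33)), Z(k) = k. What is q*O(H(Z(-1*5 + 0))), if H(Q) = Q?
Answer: 41700/7 ≈ 5957.1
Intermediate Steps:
O(Y) = 2*Y*(Y + 1/(33 + Y)) (O(Y) = (2*Y)*(Y + 1/(33 + Y)) = 2*Y*(Y + 1/(33 + Y)))
q = 120 (q = 30*4 = 120)
q*O(H(Z(-1*5 + 0))) = 120*(2*(-1*5 + 0)*(1 + (-1*5 + 0)² + 33*(-1*5 + 0))/(33 + (-1*5 + 0))) = 120*(2*(-5 + 0)*(1 + (-5 + 0)² + 33*(-5 + 0))/(33 + (-5 + 0))) = 120*(2*(-5)*(1 + (-5)² + 33*(-5))/(33 - 5)) = 120*(2*(-5)*(1 + 25 - 165)/28) = 120*(2*(-5)*(1/28)*(-139)) = 120*(695/14) = 41700/7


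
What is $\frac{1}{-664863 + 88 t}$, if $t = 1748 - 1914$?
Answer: $- \frac{1}{679471} \approx -1.4717 \cdot 10^{-6}$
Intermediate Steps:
$t = -166$ ($t = 1748 - 1914 = -166$)
$\frac{1}{-664863 + 88 t} = \frac{1}{-664863 + 88 \left(-166\right)} = \frac{1}{-664863 - 14608} = \frac{1}{-679471} = - \frac{1}{679471}$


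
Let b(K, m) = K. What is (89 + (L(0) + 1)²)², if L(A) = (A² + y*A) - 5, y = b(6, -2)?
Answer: 11025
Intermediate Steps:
y = 6
L(A) = -5 + A² + 6*A (L(A) = (A² + 6*A) - 5 = -5 + A² + 6*A)
(89 + (L(0) + 1)²)² = (89 + ((-5 + 0² + 6*0) + 1)²)² = (89 + ((-5 + 0 + 0) + 1)²)² = (89 + (-5 + 1)²)² = (89 + (-4)²)² = (89 + 16)² = 105² = 11025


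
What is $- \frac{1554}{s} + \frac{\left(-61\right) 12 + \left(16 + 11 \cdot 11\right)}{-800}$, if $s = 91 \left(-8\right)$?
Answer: $\frac{5987}{2080} \approx 2.8784$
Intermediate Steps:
$s = -728$
$- \frac{1554}{s} + \frac{\left(-61\right) 12 + \left(16 + 11 \cdot 11\right)}{-800} = - \frac{1554}{-728} + \frac{\left(-61\right) 12 + \left(16 + 11 \cdot 11\right)}{-800} = \left(-1554\right) \left(- \frac{1}{728}\right) + \left(-732 + \left(16 + 121\right)\right) \left(- \frac{1}{800}\right) = \frac{111}{52} + \left(-732 + 137\right) \left(- \frac{1}{800}\right) = \frac{111}{52} - - \frac{119}{160} = \frac{111}{52} + \frac{119}{160} = \frac{5987}{2080}$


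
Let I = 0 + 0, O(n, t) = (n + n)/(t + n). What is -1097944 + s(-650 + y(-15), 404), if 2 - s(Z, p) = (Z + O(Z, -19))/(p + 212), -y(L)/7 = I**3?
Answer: -226232928209/206052 ≈ -1.0979e+6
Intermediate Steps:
O(n, t) = 2*n/(n + t) (O(n, t) = (2*n)/(n + t) = 2*n/(n + t))
I = 0
y(L) = 0 (y(L) = -7*0**3 = -7*0 = 0)
s(Z, p) = 2 - (Z + 2*Z/(-19 + Z))/(212 + p) (s(Z, p) = 2 - (Z + 2*Z/(Z - 19))/(p + 212) = 2 - (Z + 2*Z/(-19 + Z))/(212 + p))
-1097944 + s(-650 + y(-15), 404) = -1097944 + (-2*(-650 + 0) - (-19 + (-650 + 0))*(-424 + (-650 + 0) - 2*404))/((-19 + (-650 + 0))*(212 + 404)) = -1097944 + (-2*(-650) - (-19 - 650)*(-424 - 650 - 808))/(-19 - 650*616) = -1097944 + (1/616)*(1300 - 1*(-669)*(-1882))/(-669) = -1097944 - 1/669*1/616*(1300 - 1259058) = -1097944 - 1/669*1/616*(-1257758) = -1097944 + 628879/206052 = -226232928209/206052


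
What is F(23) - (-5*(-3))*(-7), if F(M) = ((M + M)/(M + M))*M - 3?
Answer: 125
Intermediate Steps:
F(M) = -3 + M (F(M) = ((2*M)/((2*M)))*M - 3 = ((2*M)*(1/(2*M)))*M - 3 = 1*M - 3 = M - 3 = -3 + M)
F(23) - (-5*(-3))*(-7) = (-3 + 23) - (-5*(-3))*(-7) = 20 - 15*(-7) = 20 - 1*(-105) = 20 + 105 = 125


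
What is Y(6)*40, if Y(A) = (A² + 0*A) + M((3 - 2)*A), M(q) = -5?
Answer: 1240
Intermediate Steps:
Y(A) = -5 + A² (Y(A) = (A² + 0*A) - 5 = (A² + 0) - 5 = A² - 5 = -5 + A²)
Y(6)*40 = (-5 + 6²)*40 = (-5 + 36)*40 = 31*40 = 1240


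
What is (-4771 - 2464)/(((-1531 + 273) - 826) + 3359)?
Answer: -1447/255 ≈ -5.6745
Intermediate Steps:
(-4771 - 2464)/(((-1531 + 273) - 826) + 3359) = -7235/((-1258 - 826) + 3359) = -7235/(-2084 + 3359) = -7235/1275 = -7235*1/1275 = -1447/255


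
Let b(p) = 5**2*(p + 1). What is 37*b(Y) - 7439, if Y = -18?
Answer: -23164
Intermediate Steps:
b(p) = 25 + 25*p (b(p) = 25*(1 + p) = 25 + 25*p)
37*b(Y) - 7439 = 37*(25 + 25*(-18)) - 7439 = 37*(25 - 450) - 7439 = 37*(-425) - 7439 = -15725 - 7439 = -23164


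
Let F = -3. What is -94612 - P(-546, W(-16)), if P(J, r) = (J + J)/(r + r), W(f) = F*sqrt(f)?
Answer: -94612 + 91*I/2 ≈ -94612.0 + 45.5*I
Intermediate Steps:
W(f) = -3*sqrt(f)
P(J, r) = J/r (P(J, r) = (2*J)/((2*r)) = (2*J)*(1/(2*r)) = J/r)
-94612 - P(-546, W(-16)) = -94612 - (-546)/((-12*I)) = -94612 - (-546)*I/12 = -94612 - (-91)*I/2 = -94612 + 91*I/2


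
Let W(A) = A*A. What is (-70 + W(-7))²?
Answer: 441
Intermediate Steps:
W(A) = A²
(-70 + W(-7))² = (-70 + (-7)²)² = (-70 + 49)² = (-21)² = 441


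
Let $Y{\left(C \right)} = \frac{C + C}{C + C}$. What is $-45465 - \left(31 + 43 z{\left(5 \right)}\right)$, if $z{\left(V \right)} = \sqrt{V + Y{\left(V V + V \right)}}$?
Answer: $-45496 - 43 \sqrt{6} \approx -45601.0$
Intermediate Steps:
$Y{\left(C \right)} = 1$ ($Y{\left(C \right)} = \frac{2 C}{2 C} = 2 C \frac{1}{2 C} = 1$)
$z{\left(V \right)} = \sqrt{1 + V}$ ($z{\left(V \right)} = \sqrt{V + 1} = \sqrt{1 + V}$)
$-45465 - \left(31 + 43 z{\left(5 \right)}\right) = -45465 - \left(31 + 43 \sqrt{1 + 5}\right) = -45465 - \left(31 + 43 \sqrt{6}\right) = -45496 - 43 \sqrt{6}$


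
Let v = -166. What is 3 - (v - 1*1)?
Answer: 170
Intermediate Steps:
3 - (v - 1*1) = 3 - (-166 - 1*1) = 3 - (-166 - 1) = 3 - 1*(-167) = 3 + 167 = 170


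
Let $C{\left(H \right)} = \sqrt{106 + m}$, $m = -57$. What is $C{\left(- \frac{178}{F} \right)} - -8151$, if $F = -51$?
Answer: $8158$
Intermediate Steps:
$C{\left(H \right)} = 7$ ($C{\left(H \right)} = \sqrt{106 - 57} = \sqrt{49} = 7$)
$C{\left(- \frac{178}{F} \right)} - -8151 = 7 - -8151 = 7 + 8151 = 8158$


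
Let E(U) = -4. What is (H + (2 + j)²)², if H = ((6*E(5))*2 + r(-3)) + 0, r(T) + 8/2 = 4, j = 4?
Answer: 144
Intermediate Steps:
r(T) = 0 (r(T) = -4 + 4 = 0)
H = -48 (H = ((6*(-4))*2 + 0) + 0 = (-24*2 + 0) + 0 = (-48 + 0) + 0 = -48 + 0 = -48)
(H + (2 + j)²)² = (-48 + (2 + 4)²)² = (-48 + 6²)² = (-48 + 36)² = (-12)² = 144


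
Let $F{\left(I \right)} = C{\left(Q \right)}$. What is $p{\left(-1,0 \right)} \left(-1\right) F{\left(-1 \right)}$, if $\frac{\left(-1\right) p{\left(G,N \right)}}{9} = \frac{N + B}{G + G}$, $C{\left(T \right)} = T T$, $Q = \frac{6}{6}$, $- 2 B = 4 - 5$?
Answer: $- \frac{9}{4} \approx -2.25$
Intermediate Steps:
$B = \frac{1}{2}$ ($B = - \frac{4 - 5}{2} = \left(- \frac{1}{2}\right) \left(-1\right) = \frac{1}{2} \approx 0.5$)
$Q = 1$ ($Q = 6 \cdot \frac{1}{6} = 1$)
$C{\left(T \right)} = T^{2}$
$p{\left(G,N \right)} = - \frac{9 \left(\frac{1}{2} + N\right)}{2 G}$ ($p{\left(G,N \right)} = - 9 \frac{N + \frac{1}{2}}{G + G} = - 9 \frac{\frac{1}{2} + N}{2 G} = - \frac{9 \left(\frac{1}{2} + N\right)}{2 G}$)
$F{\left(I \right)} = 1$ ($F{\left(I \right)} = 1^{2} = 1$)
$p{\left(-1,0 \right)} \left(-1\right) F{\left(-1 \right)} = \frac{9 \left(-1 - 0\right)}{4 \left(-1\right)} \left(-1\right) 1 = \frac{9}{4} \left(-1\right) \left(-1 + 0\right) \left(-1\right) 1 = \frac{9}{4} \left(-1\right) \left(-1\right) \left(-1\right) 1 = \frac{9}{4} \left(-1\right) 1 = \left(- \frac{9}{4}\right) 1 = - \frac{9}{4}$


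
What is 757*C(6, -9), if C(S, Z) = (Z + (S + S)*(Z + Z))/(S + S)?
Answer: -56775/4 ≈ -14194.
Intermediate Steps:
C(S, Z) = (Z + 4*S*Z)/(2*S) (C(S, Z) = (Z + (2*S)*(2*Z))/((2*S)) = (Z + 4*S*Z)*(1/(2*S)) = (Z + 4*S*Z)/(2*S))
757*C(6, -9) = 757*(2*(-9) + (½)*(-9)/6) = 757*(-18 + (½)*(-9)*(⅙)) = 757*(-18 - ¾) = 757*(-75/4) = -56775/4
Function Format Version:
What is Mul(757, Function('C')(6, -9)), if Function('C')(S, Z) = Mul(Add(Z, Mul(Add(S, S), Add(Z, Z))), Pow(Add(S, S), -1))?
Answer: Rational(-56775, 4) ≈ -14194.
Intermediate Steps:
Function('C')(S, Z) = Mul(Rational(1, 2), Pow(S, -1), Add(Z, Mul(4, S, Z))) (Function('C')(S, Z) = Mul(Add(Z, Mul(Mul(2, S), Mul(2, Z))), Pow(Mul(2, S), -1)) = Mul(Add(Z, Mul(4, S, Z)), Mul(Rational(1, 2), Pow(S, -1))) = Mul(Rational(1, 2), Pow(S, -1), Add(Z, Mul(4, S, Z))))
Mul(757, Function('C')(6, -9)) = Mul(757, Add(Mul(2, -9), Mul(Rational(1, 2), -9, Pow(6, -1)))) = Mul(757, Add(-18, Mul(Rational(1, 2), -9, Rational(1, 6)))) = Mul(757, Add(-18, Rational(-3, 4))) = Mul(757, Rational(-75, 4)) = Rational(-56775, 4)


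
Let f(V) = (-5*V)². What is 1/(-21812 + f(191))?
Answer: 1/890213 ≈ 1.1233e-6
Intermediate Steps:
f(V) = 25*V²
1/(-21812 + f(191)) = 1/(-21812 + 25*191²) = 1/(-21812 + 25*36481) = 1/(-21812 + 912025) = 1/890213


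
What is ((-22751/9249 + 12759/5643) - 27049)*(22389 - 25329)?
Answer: 153724398286900/1933041 ≈ 7.9525e+7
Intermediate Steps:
((-22751/9249 + 12759/5643) - 27049)*(22389 - 25329) = ((-22751*1/9249 + 12759*(1/5643)) - 27049)*(-2940) = ((-22751/9249 + 4253/1881) - 27049)*(-2940) = (-1152878/5799123 - 27049)*(-2940) = -156861630905/5799123*(-2940) = 153724398286900/1933041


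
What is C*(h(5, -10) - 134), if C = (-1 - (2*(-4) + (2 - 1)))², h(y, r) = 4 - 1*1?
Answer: -4716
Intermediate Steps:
h(y, r) = 3 (h(y, r) = 4 - 1 = 3)
C = 36 (C = (-1 - (-8 + 1))² = (-1 - 1*(-7))² = (-1 + 7)² = 6² = 36)
C*(h(5, -10) - 134) = 36*(3 - 134) = 36*(-131) = -4716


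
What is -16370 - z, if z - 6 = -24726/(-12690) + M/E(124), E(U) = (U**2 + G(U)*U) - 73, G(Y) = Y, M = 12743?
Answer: -1062727907564/64886085 ≈ -16378.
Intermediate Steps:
E(U) = -73 + 2*U**2 (E(U) = (U**2 + U*U) - 73 = (U**2 + U**2) - 73 = 2*U**2 - 73 = -73 + 2*U**2)
z = 542696114/64886085 (z = 6 + (-24726/(-12690) + 12743/(-73 + 2*124**2)) = 6 + (-24726*(-1/12690) + 12743/(-73 + 2*15376)) = 6 + (4121/2115 + 12743/(-73 + 30752)) = 6 + (4121/2115 + 12743/30679) = 6 + 153379604/64886085 = 542696114/64886085 ≈ 8.3638)
-16370 - z = -16370 - 1*542696114/64886085 = -16370 - 542696114/64886085 = -1062727907564/64886085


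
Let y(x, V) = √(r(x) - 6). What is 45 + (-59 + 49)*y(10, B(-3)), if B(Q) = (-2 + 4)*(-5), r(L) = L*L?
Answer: 45 - 10*√94 ≈ -51.954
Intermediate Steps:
r(L) = L²
B(Q) = -10 (B(Q) = 2*(-5) = -10)
y(x, V) = √(-6 + x²) (y(x, V) = √(x² - 6) = √(-6 + x²))
45 + (-59 + 49)*y(10, B(-3)) = 45 + (-59 + 49)*√(-6 + 10²) = 45 - 10*√(-6 + 100) = 45 - 10*√94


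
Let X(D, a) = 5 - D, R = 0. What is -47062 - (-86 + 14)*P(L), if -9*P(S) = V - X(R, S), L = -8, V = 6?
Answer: -47070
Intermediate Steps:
P(S) = -⅑ (P(S) = -(6 - (5 - 1*0))/9 = -(6 - (5 + 0))/9 = -(6 - 1*5)/9 = -(6 - 5)/9 = -⅑*1 = -⅑)
-47062 - (-86 + 14)*P(L) = -47062 - (-86 + 14)*(-1)/9 = -47062 - (-72)*(-1)/9 = -47062 - 1*8 = -47062 - 8 = -47070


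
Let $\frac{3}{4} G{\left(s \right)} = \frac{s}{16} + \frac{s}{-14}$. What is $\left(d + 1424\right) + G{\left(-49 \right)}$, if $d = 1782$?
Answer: $\frac{38479}{12} \approx 3206.6$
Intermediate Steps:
$G{\left(s \right)} = - \frac{s}{84}$ ($G{\left(s \right)} = \frac{4 \left(\frac{s}{16} + \frac{s}{-14}\right)}{3} = \frac{4 \left(s \frac{1}{16} + s \left(- \frac{1}{14}\right)\right)}{3} = \frac{4 \left(\frac{s}{16} - \frac{s}{14}\right)}{3} = \frac{4 \left(- \frac{s}{112}\right)}{3} = - \frac{s}{84}$)
$\left(d + 1424\right) + G{\left(-49 \right)} = \left(1782 + 1424\right) - - \frac{7}{12} = 3206 + \frac{7}{12} = \frac{38479}{12}$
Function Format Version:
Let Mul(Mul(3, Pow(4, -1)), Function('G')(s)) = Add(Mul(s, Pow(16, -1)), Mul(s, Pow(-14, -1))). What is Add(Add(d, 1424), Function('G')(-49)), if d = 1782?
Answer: Rational(38479, 12) ≈ 3206.6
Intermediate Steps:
Function('G')(s) = Mul(Rational(-1, 84), s) (Function('G')(s) = Mul(Rational(4, 3), Add(Mul(s, Pow(16, -1)), Mul(s, Pow(-14, -1)))) = Mul(Rational(4, 3), Add(Mul(s, Rational(1, 16)), Mul(s, Rational(-1, 14)))) = Mul(Rational(4, 3), Add(Mul(Rational(1, 16), s), Mul(Rational(-1, 14), s))) = Mul(Rational(4, 3), Mul(Rational(-1, 112), s)) = Mul(Rational(-1, 84), s))
Add(Add(d, 1424), Function('G')(-49)) = Add(Add(1782, 1424), Mul(Rational(-1, 84), -49)) = Add(3206, Rational(7, 12)) = Rational(38479, 12)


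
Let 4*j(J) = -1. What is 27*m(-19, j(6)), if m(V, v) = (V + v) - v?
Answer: -513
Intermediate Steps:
j(J) = -¼ (j(J) = (¼)*(-1) = -¼)
m(V, v) = V
27*m(-19, j(6)) = 27*(-19) = -513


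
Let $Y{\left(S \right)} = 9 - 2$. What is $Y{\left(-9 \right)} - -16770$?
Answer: $16777$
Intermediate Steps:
$Y{\left(S \right)} = 7$ ($Y{\left(S \right)} = 9 - 2 = 7$)
$Y{\left(-9 \right)} - -16770 = 7 - -16770 = 7 + 16770 = 16777$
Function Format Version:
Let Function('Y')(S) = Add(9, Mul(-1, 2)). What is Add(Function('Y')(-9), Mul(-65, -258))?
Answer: 16777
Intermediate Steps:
Function('Y')(S) = 7 (Function('Y')(S) = Add(9, -2) = 7)
Add(Function('Y')(-9), Mul(-65, -258)) = Add(7, Mul(-65, -258)) = Add(7, 16770) = 16777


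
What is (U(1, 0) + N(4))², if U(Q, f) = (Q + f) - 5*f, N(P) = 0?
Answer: 1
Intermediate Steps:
U(Q, f) = Q - 4*f
(U(1, 0) + N(4))² = ((1 - 4*0) + 0)² = ((1 + 0) + 0)² = (1 + 0)² = 1² = 1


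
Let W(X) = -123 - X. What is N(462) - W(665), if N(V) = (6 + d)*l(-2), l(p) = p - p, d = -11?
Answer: 788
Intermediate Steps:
l(p) = 0
N(V) = 0 (N(V) = (6 - 11)*0 = -5*0 = 0)
N(462) - W(665) = 0 - (-123 - 1*665) = 0 - (-123 - 665) = 0 - 1*(-788) = 0 + 788 = 788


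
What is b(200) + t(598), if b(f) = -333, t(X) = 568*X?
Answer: 339331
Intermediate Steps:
b(200) + t(598) = -333 + 568*598 = -333 + 339664 = 339331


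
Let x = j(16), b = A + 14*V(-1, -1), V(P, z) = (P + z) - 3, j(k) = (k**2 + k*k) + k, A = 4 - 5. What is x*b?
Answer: -37488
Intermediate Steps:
A = -1
j(k) = k + 2*k**2 (j(k) = (k**2 + k**2) + k = 2*k**2 + k = k + 2*k**2)
V(P, z) = -3 + P + z
b = -71 (b = -1 + 14*(-3 - 1 - 1) = -1 + 14*(-5) = -1 - 70 = -71)
x = 528 (x = 16*(1 + 2*16) = 16*(1 + 32) = 16*33 = 528)
x*b = 528*(-71) = -37488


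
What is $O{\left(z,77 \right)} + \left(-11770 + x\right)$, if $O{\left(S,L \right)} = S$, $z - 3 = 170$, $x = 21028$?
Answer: $9431$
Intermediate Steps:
$z = 173$ ($z = 3 + 170 = 173$)
$O{\left(z,77 \right)} + \left(-11770 + x\right) = 173 + \left(-11770 + 21028\right) = 173 + 9258 = 9431$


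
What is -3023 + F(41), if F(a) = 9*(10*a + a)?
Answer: 1036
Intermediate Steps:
F(a) = 99*a (F(a) = 9*(11*a) = 99*a)
-3023 + F(41) = -3023 + 99*41 = -3023 + 4059 = 1036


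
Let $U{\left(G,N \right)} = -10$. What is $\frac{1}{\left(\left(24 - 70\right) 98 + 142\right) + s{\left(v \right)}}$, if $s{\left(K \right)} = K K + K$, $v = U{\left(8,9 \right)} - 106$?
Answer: $\frac{1}{8974} \approx 0.00011143$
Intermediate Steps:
$v = -116$ ($v = -10 - 106 = -116$)
$s{\left(K \right)} = K + K^{2}$ ($s{\left(K \right)} = K^{2} + K = K + K^{2}$)
$\frac{1}{\left(\left(24 - 70\right) 98 + 142\right) + s{\left(v \right)}} = \frac{1}{\left(\left(24 - 70\right) 98 + 142\right) - 116 \left(1 - 116\right)} = \frac{1}{\left(\left(-46\right) 98 + 142\right) - -13340} = \frac{1}{\left(-4508 + 142\right) + 13340} = \frac{1}{-4366 + 13340} = \frac{1}{8974}$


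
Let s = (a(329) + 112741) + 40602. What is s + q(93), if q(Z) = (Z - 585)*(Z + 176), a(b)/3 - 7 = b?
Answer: 22003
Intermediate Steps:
a(b) = 21 + 3*b
q(Z) = (-585 + Z)*(176 + Z)
s = 154351 (s = ((21 + 3*329) + 112741) + 40602 = ((21 + 987) + 112741) + 40602 = (1008 + 112741) + 40602 = 113749 + 40602 = 154351)
s + q(93) = 154351 + (-102960 + 93² - 409*93) = 154351 + (-102960 + 8649 - 38037) = 154351 - 132348 = 22003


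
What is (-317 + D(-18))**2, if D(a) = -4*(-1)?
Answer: 97969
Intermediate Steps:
D(a) = 4
(-317 + D(-18))**2 = (-317 + 4)**2 = (-313)**2 = 97969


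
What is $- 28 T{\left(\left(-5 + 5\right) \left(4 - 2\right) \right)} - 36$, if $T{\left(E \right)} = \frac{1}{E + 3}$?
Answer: $- \frac{136}{3} \approx -45.333$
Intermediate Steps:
$T{\left(E \right)} = \frac{1}{3 + E}$
$- 28 T{\left(\left(-5 + 5\right) \left(4 - 2\right) \right)} - 36 = - \frac{28}{3 + \left(-5 + 5\right) \left(4 - 2\right)} - 36 = - \frac{28}{3 + 0 \cdot 2} - 36 = - \frac{28}{3 + 0} - 36 = - \frac{28}{3} - 36 = - \frac{136}{3}$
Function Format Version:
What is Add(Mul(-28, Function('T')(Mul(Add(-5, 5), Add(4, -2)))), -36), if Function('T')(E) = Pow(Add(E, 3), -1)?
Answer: Rational(-136, 3) ≈ -45.333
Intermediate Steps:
Function('T')(E) = Pow(Add(3, E), -1)
Add(Mul(-28, Function('T')(Mul(Add(-5, 5), Add(4, -2)))), -36) = Add(Mul(-28, Pow(Add(3, Mul(Add(-5, 5), Add(4, -2))), -1)), -36) = Add(Mul(-28, Pow(Add(3, Mul(0, 2)), -1)), -36) = Add(Mul(-28, Pow(Add(3, 0), -1)), -36) = Add(Mul(-28, Pow(3, -1)), -36) = Add(Mul(-28, Rational(1, 3)), -36) = Add(Rational(-28, 3), -36) = Rational(-136, 3)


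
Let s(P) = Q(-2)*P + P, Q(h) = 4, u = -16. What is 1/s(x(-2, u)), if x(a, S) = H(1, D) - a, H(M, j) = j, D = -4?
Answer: -1/10 ≈ -0.10000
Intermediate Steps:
x(a, S) = -4 - a
s(P) = 5*P (s(P) = 4*P + P = 5*P)
1/s(x(-2, u)) = 1/(5*(-4 - 1*(-2))) = 1/(5*(-4 + 2)) = 1/(5*(-2)) = 1/(-10) = -1/10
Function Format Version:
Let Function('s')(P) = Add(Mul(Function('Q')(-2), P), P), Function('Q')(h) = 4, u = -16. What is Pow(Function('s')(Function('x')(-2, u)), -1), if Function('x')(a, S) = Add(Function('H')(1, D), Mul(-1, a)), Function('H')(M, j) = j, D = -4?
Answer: Rational(-1, 10) ≈ -0.10000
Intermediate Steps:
Function('x')(a, S) = Add(-4, Mul(-1, a))
Function('s')(P) = Mul(5, P) (Function('s')(P) = Add(Mul(4, P), P) = Mul(5, P))
Pow(Function('s')(Function('x')(-2, u)), -1) = Pow(Mul(5, Add(-4, Mul(-1, -2))), -1) = Pow(Mul(5, Add(-4, 2)), -1) = Pow(Mul(5, -2), -1) = Pow(-10, -1) = Rational(-1, 10)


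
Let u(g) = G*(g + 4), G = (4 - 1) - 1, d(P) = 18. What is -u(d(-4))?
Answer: -44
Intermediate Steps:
G = 2 (G = 3 - 1 = 2)
u(g) = 8 + 2*g (u(g) = 2*(g + 4) = 2*(4 + g) = 8 + 2*g)
-u(d(-4)) = -(8 + 2*18) = -(8 + 36) = -1*44 = -44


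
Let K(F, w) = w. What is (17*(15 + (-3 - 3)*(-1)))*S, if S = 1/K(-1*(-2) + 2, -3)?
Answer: -119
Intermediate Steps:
S = -⅓ (S = 1/(-3) = -⅓ ≈ -0.33333)
(17*(15 + (-3 - 3)*(-1)))*S = (17*(15 + (-3 - 3)*(-1)))*(-⅓) = (17*(15 - 6*(-1)))*(-⅓) = (17*(15 + 6))*(-⅓) = (17*21)*(-⅓) = 357*(-⅓) = -119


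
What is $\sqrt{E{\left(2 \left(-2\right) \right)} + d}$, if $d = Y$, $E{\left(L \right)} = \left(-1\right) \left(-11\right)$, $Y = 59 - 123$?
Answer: $i \sqrt{53} \approx 7.2801 i$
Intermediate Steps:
$Y = -64$
$E{\left(L \right)} = 11$
$d = -64$
$\sqrt{E{\left(2 \left(-2\right) \right)} + d} = \sqrt{11 - 64} = \sqrt{-53} = i \sqrt{53}$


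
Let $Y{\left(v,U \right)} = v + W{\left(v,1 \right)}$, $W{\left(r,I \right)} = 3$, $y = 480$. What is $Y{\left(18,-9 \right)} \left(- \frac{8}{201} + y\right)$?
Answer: $\frac{675304}{67} \approx 10079.0$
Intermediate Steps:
$Y{\left(v,U \right)} = 3 + v$ ($Y{\left(v,U \right)} = v + 3 = 3 + v$)
$Y{\left(18,-9 \right)} \left(- \frac{8}{201} + y\right) = \left(3 + 18\right) \left(- \frac{8}{201} + 480\right) = 21 \left(\left(-8\right) \frac{1}{201} + 480\right) = 21 \left(- \frac{8}{201} + 480\right) = 21 \cdot \frac{96472}{201} = \frac{675304}{67}$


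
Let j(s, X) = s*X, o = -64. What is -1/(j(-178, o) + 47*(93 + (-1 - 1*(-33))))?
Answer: -1/17267 ≈ -5.7914e-5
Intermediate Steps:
j(s, X) = X*s
-1/(j(-178, o) + 47*(93 + (-1 - 1*(-33)))) = -1/(-64*(-178) + 47*(93 + (-1 - 1*(-33)))) = -1/(11392 + 47*(93 + (-1 + 33))) = -1/(11392 + 47*(93 + 32)) = -1/(11392 + 47*125) = -1/(11392 + 5875) = -1/17267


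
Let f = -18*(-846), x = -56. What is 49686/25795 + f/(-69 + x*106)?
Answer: -2698338/4425685 ≈ -0.60970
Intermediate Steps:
f = 15228
49686/25795 + f/(-69 + x*106) = 49686/25795 + 15228/(-69 - 56*106) = 49686*(1/25795) + 15228/(-69 - 5936) = 7098/3685 + 15228/(-6005) = 7098/3685 + 15228*(-1/6005) = 7098/3685 - 15228/6005 = -2698338/4425685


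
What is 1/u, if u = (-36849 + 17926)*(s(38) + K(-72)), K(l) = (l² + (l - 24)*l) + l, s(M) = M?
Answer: -1/228249226 ≈ -4.3812e-9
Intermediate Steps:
K(l) = l + l² + l*(-24 + l) (K(l) = (l² + (-24 + l)*l) + l = (l² + l*(-24 + l)) + l = l + l² + l*(-24 + l))
u = -228249226 (u = (-36849 + 17926)*(38 - 72*(-23 + 2*(-72))) = -18923*(38 - 72*(-23 - 144)) = -18923*(38 - 72*(-167)) = -18923*(38 + 12024) = -18923*12062 = -228249226)
1/u = 1/(-228249226) = -1/228249226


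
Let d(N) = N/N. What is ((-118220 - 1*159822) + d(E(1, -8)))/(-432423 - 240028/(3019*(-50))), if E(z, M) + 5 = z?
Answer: 20985144475/32637005911 ≈ 0.64299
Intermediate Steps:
E(z, M) = -5 + z
d(N) = 1
((-118220 - 1*159822) + d(E(1, -8)))/(-432423 - 240028/(3019*(-50))) = ((-118220 - 1*159822) + 1)/(-432423 - 240028/(3019*(-50))) = ((-118220 - 159822) + 1)/(-432423 - 240028/(-150950)) = (-278042 + 1)/(-432423 - 240028*(-1/150950)) = -278041/(-432423 + 120014/75475) = -278041/(-32637005911/75475) = -278041*(-75475/32637005911) = 20985144475/32637005911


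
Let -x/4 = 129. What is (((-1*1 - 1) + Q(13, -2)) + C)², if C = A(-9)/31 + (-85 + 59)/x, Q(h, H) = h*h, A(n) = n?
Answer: 1778881060009/63968004 ≈ 27809.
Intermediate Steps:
x = -516 (x = -4*129 = -516)
Q(h, H) = h²
C = -1919/7998 (C = -9/31 + (-85 + 59)/(-516) = -9*1/31 - 26*(-1/516) = -9/31 + 13/258 = -1919/7998 ≈ -0.23993)
(((-1*1 - 1) + Q(13, -2)) + C)² = (((-1*1 - 1) + 13²) - 1919/7998)² = (((-1 - 1) + 169) - 1919/7998)² = ((-2 + 169) - 1919/7998)² = (167 - 1919/7998)² = (1333747/7998)² = 1778881060009/63968004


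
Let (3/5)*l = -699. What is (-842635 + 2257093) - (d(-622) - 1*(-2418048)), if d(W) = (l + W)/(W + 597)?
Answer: -25091537/25 ≈ -1.0037e+6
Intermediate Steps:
l = -1165 (l = (5/3)*(-699) = -1165)
d(W) = (-1165 + W)/(597 + W) (d(W) = (-1165 + W)/(W + 597) = (-1165 + W)/(597 + W))
(-842635 + 2257093) - (d(-622) - 1*(-2418048)) = (-842635 + 2257093) - ((-1165 - 622)/(597 - 622) - 1*(-2418048)) = 1414458 - (-1787/(-25) + 2418048) = 1414458 - (-1/25*(-1787) + 2418048) = 1414458 - (1787/25 + 2418048) = 1414458 - 1*60452987/25 = 1414458 - 60452987/25 = -25091537/25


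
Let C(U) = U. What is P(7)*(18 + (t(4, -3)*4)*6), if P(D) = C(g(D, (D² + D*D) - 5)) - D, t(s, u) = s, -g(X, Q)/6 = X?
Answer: -5586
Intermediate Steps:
g(X, Q) = -6*X
P(D) = -7*D (P(D) = -6*D - D = -7*D)
P(7)*(18 + (t(4, -3)*4)*6) = (-7*7)*(18 + (4*4)*6) = -49*(18 + 16*6) = -49*(18 + 96) = -49*114 = -5586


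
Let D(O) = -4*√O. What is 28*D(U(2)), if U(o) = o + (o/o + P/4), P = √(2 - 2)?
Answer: -112*√3 ≈ -193.99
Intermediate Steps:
P = 0 (P = √0 = 0)
U(o) = 1 + o (U(o) = o + (o/o + 0/4) = o + (1 + 0*(¼)) = o + (1 + 0) = o + 1 = 1 + o)
28*D(U(2)) = 28*(-4*√(1 + 2)) = 28*(-4*√3) = -112*√3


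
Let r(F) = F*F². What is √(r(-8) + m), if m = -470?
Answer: I*√982 ≈ 31.337*I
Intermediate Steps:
r(F) = F³
√(r(-8) + m) = √((-8)³ - 470) = √(-512 - 470) = √(-982) = I*√982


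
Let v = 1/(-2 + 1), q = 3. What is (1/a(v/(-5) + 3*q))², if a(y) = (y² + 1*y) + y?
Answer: 625/6635776 ≈ 9.4186e-5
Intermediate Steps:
v = -1 (v = 1/(-1) = -1)
a(y) = y² + 2*y (a(y) = (y² + y) + y = (y + y²) + y = y² + 2*y)
(1/a(v/(-5) + 3*q))² = (1/((-1/(-5) + 3*3)*(2 + (-1/(-5) + 3*3))))² = (1/((-1*(-⅕) + 9)*(2 + (-1*(-⅕) + 9))))² = (1/((⅕ + 9)*(2 + (⅕ + 9))))² = (1/(46*(2 + 46/5)/5))² = (1/((46/5)*(56/5)))² = (1/(2576/25))² = (25/2576)² = 625/6635776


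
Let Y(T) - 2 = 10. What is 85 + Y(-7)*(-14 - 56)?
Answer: -755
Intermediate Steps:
Y(T) = 12 (Y(T) = 2 + 10 = 12)
85 + Y(-7)*(-14 - 56) = 85 + 12*(-14 - 56) = 85 + 12*(-70) = 85 - 840 = -755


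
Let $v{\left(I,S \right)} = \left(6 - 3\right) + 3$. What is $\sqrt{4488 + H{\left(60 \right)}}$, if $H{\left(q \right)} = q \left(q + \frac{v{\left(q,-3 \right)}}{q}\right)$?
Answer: $\sqrt{8094} \approx 89.967$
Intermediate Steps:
$v{\left(I,S \right)} = 6$ ($v{\left(I,S \right)} = 3 + 3 = 6$)
$H{\left(q \right)} = q \left(q + \frac{6}{q}\right)$
$\sqrt{4488 + H{\left(60 \right)}} = \sqrt{4488 + \left(6 + 60^{2}\right)} = \sqrt{4488 + \left(6 + 3600\right)} = \sqrt{4488 + 3606} = \sqrt{8094}$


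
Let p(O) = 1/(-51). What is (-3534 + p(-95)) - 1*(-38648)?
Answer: 1790813/51 ≈ 35114.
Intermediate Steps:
p(O) = -1/51
(-3534 + p(-95)) - 1*(-38648) = (-3534 - 1/51) - 1*(-38648) = -180235/51 + 38648 = 1790813/51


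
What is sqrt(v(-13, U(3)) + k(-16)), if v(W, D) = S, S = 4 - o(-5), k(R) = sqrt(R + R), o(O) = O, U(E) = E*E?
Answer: sqrt(9 + 4*I*sqrt(2)) ≈ 3.1329 + 0.90281*I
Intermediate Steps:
U(E) = E**2
k(R) = sqrt(2)*sqrt(R) (k(R) = sqrt(2*R) = sqrt(2)*sqrt(R))
S = 9 (S = 4 - 1*(-5) = 4 + 5 = 9)
v(W, D) = 9
sqrt(v(-13, U(3)) + k(-16)) = sqrt(9 + sqrt(2)*sqrt(-16)) = sqrt(9 + sqrt(2)*(4*I)) = sqrt(9 + 4*I*sqrt(2))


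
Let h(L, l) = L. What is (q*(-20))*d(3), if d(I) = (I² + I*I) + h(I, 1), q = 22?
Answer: -9240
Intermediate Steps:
d(I) = I + 2*I² (d(I) = (I² + I*I) + I = (I² + I²) + I = 2*I² + I = I + 2*I²)
(q*(-20))*d(3) = (22*(-20))*(3*(1 + 2*3)) = -1320*(1 + 6) = -1320*7 = -440*21 = -9240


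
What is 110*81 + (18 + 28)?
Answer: 8956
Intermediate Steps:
110*81 + (18 + 28) = 8910 + 46 = 8956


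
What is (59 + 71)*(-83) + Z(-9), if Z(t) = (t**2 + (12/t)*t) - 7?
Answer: -10704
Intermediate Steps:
Z(t) = 5 + t**2 (Z(t) = (t**2 + 12) - 7 = (12 + t**2) - 7 = 5 + t**2)
(59 + 71)*(-83) + Z(-9) = (59 + 71)*(-83) + (5 + (-9)**2) = 130*(-83) + (5 + 81) = -10790 + 86 = -10704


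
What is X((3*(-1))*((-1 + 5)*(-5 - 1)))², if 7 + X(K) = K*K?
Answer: 26801329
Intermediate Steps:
X(K) = -7 + K² (X(K) = -7 + K*K = -7 + K²)
X((3*(-1))*((-1 + 5)*(-5 - 1)))² = (-7 + ((3*(-1))*((-1 + 5)*(-5 - 1)))²)² = (-7 + (-12*(-6))²)² = (-7 + (-3*(-24))²)² = (-7 + 72²)² = (-7 + 5184)² = 5177² = 26801329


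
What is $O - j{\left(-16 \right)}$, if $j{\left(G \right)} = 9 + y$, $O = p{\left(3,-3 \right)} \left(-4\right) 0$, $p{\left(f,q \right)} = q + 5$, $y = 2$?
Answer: $-11$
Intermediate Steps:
$p{\left(f,q \right)} = 5 + q$
$O = 0$ ($O = \left(5 - 3\right) \left(-4\right) 0 = 2 \left(-4\right) 0 = \left(-8\right) 0 = 0$)
$j{\left(G \right)} = 11$ ($j{\left(G \right)} = 9 + 2 = 11$)
$O - j{\left(-16 \right)} = 0 - 11 = -11$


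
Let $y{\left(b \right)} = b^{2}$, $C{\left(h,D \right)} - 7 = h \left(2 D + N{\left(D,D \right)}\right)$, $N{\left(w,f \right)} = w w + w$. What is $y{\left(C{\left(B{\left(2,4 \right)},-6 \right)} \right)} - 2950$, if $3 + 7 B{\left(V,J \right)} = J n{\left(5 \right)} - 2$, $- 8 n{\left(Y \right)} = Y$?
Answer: $- \frac{137154}{49} \approx -2799.1$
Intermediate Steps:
$n{\left(Y \right)} = - \frac{Y}{8}$
$N{\left(w,f \right)} = w + w^{2}$ ($N{\left(w,f \right)} = w^{2} + w = w + w^{2}$)
$B{\left(V,J \right)} = - \frac{5}{7} - \frac{5 J}{56}$ ($B{\left(V,J \right)} = - \frac{3}{7} + \frac{J \left(\left(- \frac{1}{8}\right) 5\right) - 2}{7} = - \frac{3}{7} + \frac{J \left(- \frac{5}{8}\right) - 2}{7} = - \frac{3}{7} + \frac{- \frac{5 J}{8} - 2}{7} = - \frac{3}{7} + \frac{-2 - \frac{5 J}{8}}{7} = - \frac{3}{7} - \left(\frac{2}{7} + \frac{5 J}{56}\right) = - \frac{5}{7} - \frac{5 J}{56}$)
$C{\left(h,D \right)} = 7 + h \left(2 D + D \left(1 + D\right)\right)$
$y{\left(C{\left(B{\left(2,4 \right)},-6 \right)} \right)} - 2950 = \left(7 + \left(- \frac{5}{7} - \frac{5}{14}\right) \left(-6\right)^{2} + 3 \left(-6\right) \left(- \frac{5}{7} - \frac{5}{14}\right)\right)^{2} - 2950 = \left(7 + \left(- \frac{5}{7} - \frac{5}{14}\right) 36 + 3 \left(-6\right) \left(- \frac{5}{7} - \frac{5}{14}\right)\right)^{2} - 2950 = \left(7 - \frac{270}{7} + 3 \left(-6\right) \left(- \frac{15}{14}\right)\right)^{2} - 2950 = \left(7 - \frac{270}{7} + \frac{135}{7}\right)^{2} - 2950 = \left(- \frac{86}{7}\right)^{2} - 2950 = \frac{7396}{49} - 2950 = - \frac{137154}{49}$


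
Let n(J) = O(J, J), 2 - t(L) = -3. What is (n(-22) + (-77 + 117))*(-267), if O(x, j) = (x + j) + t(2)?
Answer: -267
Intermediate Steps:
t(L) = 5 (t(L) = 2 - 1*(-3) = 2 + 3 = 5)
O(x, j) = 5 + j + x (O(x, j) = (x + j) + 5 = (j + x) + 5 = 5 + j + x)
n(J) = 5 + 2*J (n(J) = 5 + J + J = 5 + 2*J)
(n(-22) + (-77 + 117))*(-267) = ((5 + 2*(-22)) + (-77 + 117))*(-267) = ((5 - 44) + 40)*(-267) = (-39 + 40)*(-267) = 1*(-267) = -267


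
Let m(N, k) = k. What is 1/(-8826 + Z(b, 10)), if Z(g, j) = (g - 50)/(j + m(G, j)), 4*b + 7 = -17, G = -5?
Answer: -5/44144 ≈ -0.00011327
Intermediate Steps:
b = -6 (b = -7/4 + (1/4)*(-17) = -7/4 - 17/4 = -6)
Z(g, j) = (-50 + g)/(2*j) (Z(g, j) = (g - 50)/(j + j) = (-50 + g)/((2*j)) = (-50 + g)*(1/(2*j)) = (-50 + g)/(2*j))
1/(-8826 + Z(b, 10)) = 1/(-8826 + (1/2)*(-50 - 6)/10) = 1/(-8826 + (1/2)*(1/10)*(-56)) = 1/(-8826 - 14/5) = 1/(-44144/5) = -5/44144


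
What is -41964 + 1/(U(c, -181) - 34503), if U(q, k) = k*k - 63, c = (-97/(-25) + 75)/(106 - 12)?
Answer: -75745021/1805 ≈ -41964.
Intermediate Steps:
c = 986/1175 (c = (-97*(-1/25) + 75)/94 = (97/25 + 75)*(1/94) = (1972/25)*(1/94) = 986/1175 ≈ 0.83915)
U(q, k) = -63 + k**2 (U(q, k) = k**2 - 63 = -63 + k**2)
-41964 + 1/(U(c, -181) - 34503) = -41964 + 1/((-63 + (-181)**2) - 34503) = -41964 + 1/((-63 + 32761) - 34503) = -41964 + 1/(32698 - 34503) = -41964 + 1/(-1805) = -41964 - 1/1805 = -75745021/1805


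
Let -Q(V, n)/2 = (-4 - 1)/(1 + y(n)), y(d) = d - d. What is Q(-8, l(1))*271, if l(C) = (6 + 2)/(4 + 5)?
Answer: 2710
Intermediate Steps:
y(d) = 0
l(C) = 8/9
Q(V, n) = 10 (Q(V, n) = -2*(-4 - 1)/(1 + 0) = -(-10)/1 = -(-10) = -2*(-5) = 10)
Q(-8, l(1))*271 = 10*271 = 2710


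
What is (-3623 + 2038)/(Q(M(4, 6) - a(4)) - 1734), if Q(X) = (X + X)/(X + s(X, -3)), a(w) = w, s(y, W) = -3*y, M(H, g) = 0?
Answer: 317/347 ≈ 0.91354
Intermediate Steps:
Q(X) = -1 (Q(X) = (X + X)/(X - 3*X) = (2*X)/((-2*X)) = (2*X)*(-1/(2*X)) = -1)
(-3623 + 2038)/(Q(M(4, 6) - a(4)) - 1734) = (-3623 + 2038)/(-1 - 1734) = -1585/(-1735) = -1585*(-1/1735) = 317/347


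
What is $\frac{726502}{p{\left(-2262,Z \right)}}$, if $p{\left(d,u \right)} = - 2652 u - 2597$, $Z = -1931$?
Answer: $\frac{726502}{5118415} \approx 0.14194$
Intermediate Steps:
$p{\left(d,u \right)} = -2597 - 2652 u$
$\frac{726502}{p{\left(-2262,Z \right)}} = \frac{726502}{-2597 - -5121012} = \frac{726502}{-2597 + 5121012} = \frac{726502}{5118415}$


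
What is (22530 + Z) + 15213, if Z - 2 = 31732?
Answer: 69477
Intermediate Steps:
Z = 31734 (Z = 2 + 31732 = 31734)
(22530 + Z) + 15213 = (22530 + 31734) + 15213 = 54264 + 15213 = 69477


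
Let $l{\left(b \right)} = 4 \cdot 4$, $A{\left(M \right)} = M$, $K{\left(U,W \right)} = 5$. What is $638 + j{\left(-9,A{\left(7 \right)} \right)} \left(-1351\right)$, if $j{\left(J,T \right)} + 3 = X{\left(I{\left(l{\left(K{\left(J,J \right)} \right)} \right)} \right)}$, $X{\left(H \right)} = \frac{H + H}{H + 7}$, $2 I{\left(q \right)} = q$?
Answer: $\frac{48749}{15} \approx 3249.9$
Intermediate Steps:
$l{\left(b \right)} = 16$
$I{\left(q \right)} = \frac{q}{2}$
$X{\left(H \right)} = \frac{2 H}{7 + H}$
$j{\left(J,T \right)} = - \frac{29}{15}$ ($j{\left(J,T \right)} = -3 + \frac{2 \cdot \frac{1}{2} \cdot 16}{7 + \frac{1}{2} \cdot 16} = -3 + 2 \cdot 8 \frac{1}{7 + 8} = -3 + 2 \cdot 8 \cdot \frac{1}{15} = -3 + \frac{16}{15} = - \frac{29}{15}$)
$638 + j{\left(-9,A{\left(7 \right)} \right)} \left(-1351\right) = 638 - - \frac{39179}{15} = 638 + \frac{39179}{15} = \frac{48749}{15}$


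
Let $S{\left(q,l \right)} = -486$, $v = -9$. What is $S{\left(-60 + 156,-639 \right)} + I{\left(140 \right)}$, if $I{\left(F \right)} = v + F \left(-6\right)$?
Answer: $-1335$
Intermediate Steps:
$I{\left(F \right)} = -9 - 6 F$ ($I{\left(F \right)} = -9 + F \left(-6\right) = -9 - 6 F$)
$S{\left(-60 + 156,-639 \right)} + I{\left(140 \right)} = -486 - 849 = -1335$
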